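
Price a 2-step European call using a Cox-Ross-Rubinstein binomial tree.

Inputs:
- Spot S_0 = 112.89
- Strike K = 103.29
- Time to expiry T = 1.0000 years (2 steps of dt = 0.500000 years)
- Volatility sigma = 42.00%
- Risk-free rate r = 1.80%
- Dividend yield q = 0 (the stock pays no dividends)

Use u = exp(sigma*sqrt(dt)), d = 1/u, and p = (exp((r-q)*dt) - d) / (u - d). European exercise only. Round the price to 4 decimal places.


dt = T/N = 0.500000
u = exp(sigma*sqrt(dt)) = 1.345795; d = 1/u = 0.743055
p = (exp((r-q)*dt) - d) / (u - d) = 0.441294
Discount per step: exp(-r*dt) = 0.991040
Stock lattice S(k, i) with i counting down-moves:
  k=0: S(0,0) = 112.8900
  k=1: S(1,0) = 151.9268; S(1,1) = 83.8835
  k=2: S(2,0) = 204.4623; S(2,1) = 112.8900; S(2,2) = 62.3301
Terminal payoffs V(N, i) = max(S_T - K, 0):
  V(2,0) = 101.172297; V(2,1) = 9.600000; V(2,2) = 0.000000
Backward induction: V(k, i) = exp(-r*dt) * [p * V(k+1, i) + (1-p) * V(k+1, i+1)].
  V(1,0) = exp(-r*dt) * [p*101.172297 + (1-p)*9.600000] = 49.562226
  V(1,1) = exp(-r*dt) * [p*9.600000 + (1-p)*0.000000] = 4.198465
  V(0,0) = exp(-r*dt) * [p*49.562226 + (1-p)*4.198465] = 24.000241

Answer: Price = V(0,0) = 24.0002


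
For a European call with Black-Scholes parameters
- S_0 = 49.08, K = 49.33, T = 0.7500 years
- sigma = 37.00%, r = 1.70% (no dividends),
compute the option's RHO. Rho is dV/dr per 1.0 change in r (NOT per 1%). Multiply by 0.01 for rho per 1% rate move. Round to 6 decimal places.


d1 = 0.1841488475; d2 = -0.1362805519
phi(d1) = 0.3922350772; exp(-qT) = 1.0000000000; exp(-rT) = 0.9873309369
N(d2) = 0.4457997489
Rho = K*T*exp(-rT)*N(d2) = 49.3300 * 0.7500 * 0.9873309369 * 0.4457997489 = 16.284519

Answer: Rho = 16.284519


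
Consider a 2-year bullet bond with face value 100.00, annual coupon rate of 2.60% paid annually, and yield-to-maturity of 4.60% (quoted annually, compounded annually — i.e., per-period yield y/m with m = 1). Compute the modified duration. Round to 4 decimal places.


Coupon per period c = face * coupon_rate / m = 2.600000
Periods per year m = 1; per-period yield y/m = 0.046000
Number of cashflows N = 2
Cashflows (t years, CF_t, discount factor 1/(1+y/m)^(m*t), PV):
  t = 1.0000: CF_t = 2.600000, DF = 0.956023, PV = 2.485660
  t = 2.0000: CF_t = 102.600000, DF = 0.913980, PV = 93.774335
Price P = sum_t PV_t = 96.259994
First compute Macaulay numerator sum_t t * PV_t:
  t * PV_t at t = 1.0000: 2.485660
  t * PV_t at t = 2.0000: 187.548669
Macaulay duration D = 190.034329 / 96.259994 = 1.974178
Modified duration = D / (1 + y/m) = 1.974178 / (1 + 0.046000) = 1.887359

Answer: Modified duration = 1.8874


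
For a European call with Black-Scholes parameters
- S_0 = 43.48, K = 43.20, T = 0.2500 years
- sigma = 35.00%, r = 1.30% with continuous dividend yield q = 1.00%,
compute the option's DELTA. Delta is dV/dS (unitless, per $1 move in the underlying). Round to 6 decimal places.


Answer: Delta = 0.549827

Derivation:
d1 = 0.1287032400; d2 = -0.0462967600
phi(d1) = 0.3956517811; exp(-qT) = 0.9975031224; exp(-rT) = 0.9967552755
N(d1) = 0.5512037642
Delta = exp(-qT) * N(d1) = 0.9975031224 * 0.5512037642 = 0.549827


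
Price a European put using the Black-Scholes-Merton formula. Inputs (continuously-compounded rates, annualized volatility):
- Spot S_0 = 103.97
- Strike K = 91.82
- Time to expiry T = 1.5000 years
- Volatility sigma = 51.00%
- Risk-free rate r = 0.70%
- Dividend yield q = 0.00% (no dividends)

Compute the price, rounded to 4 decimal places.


Answer: Price = 17.8663

Derivation:
d1 = (ln(S/K) + (r - q + 0.5*sigma^2) * T) / (sigma * sqrt(T)) = 0.52807678
d2 = d1 - sigma * sqrt(T) = -0.09654310
exp(-rT) = 0.98955493; exp(-qT) = 1.00000000
P = K * exp(-rT) * N(-d2) - S_0 * exp(-qT) * N(-d1)
N(-d1) = 0.29872302; N(-d2) = 0.53845538
P = 91.8200 * 0.98955493 * 0.53845538 - 103.9700 * 1.00000000 * 0.29872302 = 17.8663


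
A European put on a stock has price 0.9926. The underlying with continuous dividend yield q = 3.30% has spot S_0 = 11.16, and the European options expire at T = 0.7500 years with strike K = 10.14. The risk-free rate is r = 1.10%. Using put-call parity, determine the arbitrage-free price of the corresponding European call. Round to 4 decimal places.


Put-call parity: C - P = S_0 * exp(-qT) - K * exp(-rT).
S_0 * exp(-qT) = 11.1600 * 0.97555377 = 10.88718007
K * exp(-rT) = 10.1400 * 0.99178394 = 10.05668913
C = P + S*exp(-qT) - K*exp(-rT)
C = 0.9926 + 10.88718007 - 10.05668913 = 1.8231

Answer: Call price = 1.8231


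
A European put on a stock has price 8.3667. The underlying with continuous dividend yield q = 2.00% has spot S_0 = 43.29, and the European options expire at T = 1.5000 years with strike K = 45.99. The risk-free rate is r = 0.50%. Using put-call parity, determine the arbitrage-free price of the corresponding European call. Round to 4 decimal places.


Put-call parity: C - P = S_0 * exp(-qT) - K * exp(-rT).
S_0 * exp(-qT) = 43.2900 * 0.97044553 = 42.01058715
K * exp(-rT) = 45.9900 * 0.99252805 = 45.64636524
C = P + S*exp(-qT) - K*exp(-rT)
C = 8.3667 + 42.01058715 - 45.64636524 = 4.7309

Answer: Call price = 4.7309


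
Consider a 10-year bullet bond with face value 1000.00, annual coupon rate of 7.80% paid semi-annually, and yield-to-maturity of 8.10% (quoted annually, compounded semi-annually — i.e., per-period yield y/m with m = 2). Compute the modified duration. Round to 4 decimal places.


Coupon per period c = face * coupon_rate / m = 39.000000
Periods per year m = 2; per-period yield y/m = 0.040500
Number of cashflows N = 20
Cashflows (t years, CF_t, discount factor 1/(1+y/m)^(m*t), PV):
  t = 0.5000: CF_t = 39.000000, DF = 0.961076, PV = 37.481980
  t = 1.0000: CF_t = 39.000000, DF = 0.923668, PV = 36.023046
  t = 1.5000: CF_t = 39.000000, DF = 0.887715, PV = 34.620900
  t = 2.0000: CF_t = 39.000000, DF = 0.853162, PV = 33.273330
  t = 2.5000: CF_t = 39.000000, DF = 0.819954, PV = 31.978213
  t = 3.0000: CF_t = 39.000000, DF = 0.788039, PV = 30.733506
  t = 3.5000: CF_t = 39.000000, DF = 0.757365, PV = 29.537247
  t = 4.0000: CF_t = 39.000000, DF = 0.727886, PV = 28.387551
  t = 4.5000: CF_t = 39.000000, DF = 0.699554, PV = 27.282606
  t = 5.0000: CF_t = 39.000000, DF = 0.672325, PV = 26.220669
  t = 5.5000: CF_t = 39.000000, DF = 0.646156, PV = 25.200066
  t = 6.0000: CF_t = 39.000000, DF = 0.621005, PV = 24.219189
  t = 6.5000: CF_t = 39.000000, DF = 0.596833, PV = 23.276491
  t = 7.0000: CF_t = 39.000000, DF = 0.573602, PV = 22.370486
  t = 7.5000: CF_t = 39.000000, DF = 0.551276, PV = 21.499746
  t = 8.0000: CF_t = 39.000000, DF = 0.529818, PV = 20.662899
  t = 8.5000: CF_t = 39.000000, DF = 0.509196, PV = 19.858625
  t = 9.0000: CF_t = 39.000000, DF = 0.489376, PV = 19.085656
  t = 9.5000: CF_t = 39.000000, DF = 0.470328, PV = 18.342773
  t = 10.0000: CF_t = 1039.000000, DF = 0.452021, PV = 469.649492
Price P = sum_t PV_t = 979.704470
First compute Macaulay numerator sum_t t * PV_t:
  t * PV_t at t = 0.5000: 18.740990
  t * PV_t at t = 1.0000: 36.023046
  t * PV_t at t = 1.5000: 51.931350
  t * PV_t at t = 2.0000: 66.546660
  t * PV_t at t = 2.5000: 79.945531
  t * PV_t at t = 3.0000: 92.200517
  t * PV_t at t = 3.5000: 103.380365
  t * PV_t at t = 4.0000: 113.550205
  t * PV_t at t = 4.5000: 122.771726
  t * PV_t at t = 5.0000: 131.103343
  t * PV_t at t = 5.5000: 138.600363
  t * PV_t at t = 6.0000: 145.315133
  t * PV_t at t = 6.5000: 151.297191
  t * PV_t at t = 7.0000: 156.593403
  t * PV_t at t = 7.5000: 161.248099
  t * PV_t at t = 8.0000: 165.303193
  t * PV_t at t = 8.5000: 168.798310
  t * PV_t at t = 9.0000: 171.770901
  t * PV_t at t = 9.5000: 174.256347
  t * PV_t at t = 10.0000: 4696.494917
Macaulay duration D = 6945.871589 / 979.704470 = 7.089762
Modified duration = D / (1 + y/m) = 7.089762 / (1 + 0.040500) = 6.813803

Answer: Modified duration = 6.8138


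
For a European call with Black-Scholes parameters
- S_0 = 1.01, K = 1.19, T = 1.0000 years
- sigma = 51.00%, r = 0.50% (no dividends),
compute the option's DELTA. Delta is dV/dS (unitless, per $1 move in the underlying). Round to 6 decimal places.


Answer: Delta = 0.477364

Derivation:
d1 = -0.0567705417; d2 = -0.5667705417
phi(d1) = 0.3982999237; exp(-qT) = 1.0000000000; exp(-rT) = 0.9950124792
N(d1) = 0.4773639902
Delta = exp(-qT) * N(d1) = 1.0000000000 * 0.4773639902 = 0.477364


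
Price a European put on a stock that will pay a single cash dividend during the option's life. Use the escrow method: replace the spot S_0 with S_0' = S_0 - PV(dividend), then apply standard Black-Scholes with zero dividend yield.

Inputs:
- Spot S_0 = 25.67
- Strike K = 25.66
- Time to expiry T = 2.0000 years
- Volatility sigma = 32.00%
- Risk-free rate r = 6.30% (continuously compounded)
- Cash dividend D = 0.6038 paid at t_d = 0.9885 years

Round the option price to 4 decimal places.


Answer: Price = 3.1418

Derivation:
PV(D) = D * exp(-r * t_d) = 0.6038 * 0.93962398 = 0.56734496
S_0' = S_0 - PV(D) = 25.6700 - 0.56734496 = 25.10265504
d1 = (ln(S_0'/K) + (r + sigma^2/2)*T) / (sigma*sqrt(T)) = 0.45617284
d2 = d1 - sigma*sqrt(T) = 0.00362450
exp(-rT) = 0.88161485
N(-d1) = 0.32413285; N(-d2) = 0.49855404
P = K * exp(-rT) * N(-d2) - S_0' * N(-d1) = 25.6600 * 0.88161485 * 0.49855404 - 25.10265504 * 0.32413285 = 3.1418


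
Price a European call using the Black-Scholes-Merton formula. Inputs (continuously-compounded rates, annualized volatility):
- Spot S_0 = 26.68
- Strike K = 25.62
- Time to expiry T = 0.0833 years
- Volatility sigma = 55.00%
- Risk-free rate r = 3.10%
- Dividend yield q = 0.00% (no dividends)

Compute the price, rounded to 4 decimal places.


Answer: Price = 2.2757

Derivation:
d1 = (ln(S/K) + (r - q + 0.5*sigma^2) * T) / (sigma * sqrt(T)) = 0.35103000
d2 = d1 - sigma * sqrt(T) = 0.19229043
exp(-rT) = 0.99742103; exp(-qT) = 1.00000000
C = S_0 * exp(-qT) * N(d1) - K * exp(-rT) * N(d2)
N(d1) = 0.63721708; N(d2) = 0.57624264
C = 26.6800 * 1.00000000 * 0.63721708 - 25.6200 * 0.99742103 * 0.57624264 = 2.2757


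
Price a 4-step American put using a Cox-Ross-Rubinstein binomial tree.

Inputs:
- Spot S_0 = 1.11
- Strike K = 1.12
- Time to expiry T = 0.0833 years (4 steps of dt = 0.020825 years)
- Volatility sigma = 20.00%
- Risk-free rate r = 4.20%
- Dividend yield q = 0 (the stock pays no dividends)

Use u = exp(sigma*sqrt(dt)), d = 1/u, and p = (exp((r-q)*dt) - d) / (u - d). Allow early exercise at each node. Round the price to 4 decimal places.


dt = T/N = 0.020825
u = exp(sigma*sqrt(dt)) = 1.029282; d = 1/u = 0.971551
p = (exp((r-q)*dt) - d) / (u - d) = 0.507942
Discount per step: exp(-r*dt) = 0.999126
Stock lattice S(k, i) with i counting down-moves:
  k=0: S(0,0) = 1.1100
  k=1: S(1,0) = 1.1425; S(1,1) = 1.0784
  k=2: S(2,0) = 1.1760; S(2,1) = 1.1100; S(2,2) = 1.0477
  k=3: S(3,0) = 1.2104; S(3,1) = 1.1425; S(3,2) = 1.0784; S(3,3) = 1.0179
  k=4: S(4,0) = 1.2458; S(4,1) = 1.1760; S(4,2) = 1.1100; S(4,3) = 1.0477; S(4,4) = 0.9890
Terminal payoffs V(N, i) = max(K - S_T, 0):
  V(4,0) = 0.000000; V(4,1) = 0.000000; V(4,2) = 0.010000; V(4,3) = 0.072259; V(4,4) = 0.131026
Backward induction: V(k, i) = exp(-r*dt) * [p * V(k+1, i) + (1-p) * V(k+1, i+1)]; then take max(V_cont, immediate exercise) for American.
  V(3,0) = exp(-r*dt) * [p*0.000000 + (1-p)*0.000000] = 0.000000; exercise = 0.000000; V(3,0) = max -> 0.000000
  V(3,1) = exp(-r*dt) * [p*0.000000 + (1-p)*0.010000] = 0.004916; exercise = 0.000000; V(3,1) = max -> 0.004916
  V(3,2) = exp(-r*dt) * [p*0.010000 + (1-p)*0.072259] = 0.040599; exercise = 0.041579; V(3,2) = max -> 0.041579
  V(3,3) = exp(-r*dt) * [p*0.072259 + (1-p)*0.131026] = 0.101087; exercise = 0.102066; V(3,3) = max -> 0.102066
  V(2,0) = exp(-r*dt) * [p*0.000000 + (1-p)*0.004916] = 0.002417; exercise = 0.000000; V(2,0) = max -> 0.002417
  V(2,1) = exp(-r*dt) * [p*0.004916 + (1-p)*0.041579] = 0.022936; exercise = 0.010000; V(2,1) = max -> 0.022936
  V(2,2) = exp(-r*dt) * [p*0.041579 + (1-p)*0.102066] = 0.071280; exercise = 0.072259; V(2,2) = max -> 0.072259
  V(1,0) = exp(-r*dt) * [p*0.002417 + (1-p)*0.022936] = 0.012503; exercise = 0.000000; V(1,0) = max -> 0.012503
  V(1,1) = exp(-r*dt) * [p*0.022936 + (1-p)*0.072259] = 0.047165; exercise = 0.041579; V(1,1) = max -> 0.047165
  V(0,0) = exp(-r*dt) * [p*0.012503 + (1-p)*0.047165] = 0.029532; exercise = 0.010000; V(0,0) = max -> 0.029532

Answer: Price = V(0,0) = 0.0295


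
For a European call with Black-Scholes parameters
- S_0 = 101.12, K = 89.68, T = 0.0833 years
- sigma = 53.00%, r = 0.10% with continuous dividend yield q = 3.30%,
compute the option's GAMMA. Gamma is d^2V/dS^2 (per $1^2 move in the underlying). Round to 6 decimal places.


Answer: Gamma = 0.018015

Derivation:
d1 = 0.8439326917; d2 = 0.6909654730
phi(d1) = 0.2794170732; exp(-qT) = 0.9972548748; exp(-rT) = 0.9999167035
Gamma = exp(-qT) * phi(d1) / (S * sigma * sqrt(T)) = 0.9972548748 * 0.2794170732 / (101.1200 * 0.5300 * 0.2886173938) = 0.018015


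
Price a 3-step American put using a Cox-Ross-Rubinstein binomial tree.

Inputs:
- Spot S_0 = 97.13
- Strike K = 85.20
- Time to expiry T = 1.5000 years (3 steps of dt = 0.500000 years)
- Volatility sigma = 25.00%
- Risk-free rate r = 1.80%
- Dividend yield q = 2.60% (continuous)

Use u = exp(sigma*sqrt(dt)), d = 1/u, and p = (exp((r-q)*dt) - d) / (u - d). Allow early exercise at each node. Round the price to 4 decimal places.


dt = T/N = 0.500000
u = exp(sigma*sqrt(dt)) = 1.193365; d = 1/u = 0.837967
p = (exp((r-q)*dt) - d) / (u - d) = 0.444688
Discount per step: exp(-r*dt) = 0.991040
Stock lattice S(k, i) with i counting down-moves:
  k=0: S(0,0) = 97.1300
  k=1: S(1,0) = 115.9115; S(1,1) = 81.3917
  k=2: S(2,0) = 138.3247; S(2,1) = 97.1300; S(2,2) = 68.2036
  k=3: S(3,0) = 165.0718; S(3,1) = 115.9115; S(3,2) = 81.3917; S(3,3) = 57.1523
Terminal payoffs V(N, i) = max(K - S_T, 0):
  V(3,0) = 0.000000; V(3,1) = 0.000000; V(3,2) = 3.808276; V(3,3) = 28.047668
Backward induction: V(k, i) = exp(-r*dt) * [p * V(k+1, i) + (1-p) * V(k+1, i+1)]; then take max(V_cont, immediate exercise) for American.
  V(2,0) = exp(-r*dt) * [p*0.000000 + (1-p)*0.000000] = 0.000000; exercise = 0.000000; V(2,0) = max -> 0.000000
  V(2,1) = exp(-r*dt) * [p*0.000000 + (1-p)*3.808276] = 2.095834; exercise = 0.000000; V(2,1) = max -> 2.095834
  V(2,2) = exp(-r*dt) * [p*3.808276 + (1-p)*28.047668] = 17.113979; exercise = 16.996431; V(2,2) = max -> 17.113979
  V(1,0) = exp(-r*dt) * [p*0.000000 + (1-p)*2.095834] = 1.153414; exercise = 0.000000; V(1,0) = max -> 1.153414
  V(1,1) = exp(-r*dt) * [p*2.095834 + (1-p)*17.113979] = 10.342091; exercise = 3.808276; V(1,1) = max -> 10.342091
  V(0,0) = exp(-r*dt) * [p*1.153414 + (1-p)*10.342091] = 6.199945; exercise = 0.000000; V(0,0) = max -> 6.199945

Answer: Price = V(0,0) = 6.1999


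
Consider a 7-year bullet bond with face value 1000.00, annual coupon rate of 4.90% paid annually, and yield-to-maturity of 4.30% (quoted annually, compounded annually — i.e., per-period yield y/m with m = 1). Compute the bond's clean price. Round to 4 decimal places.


Coupon per period c = face * coupon_rate / m = 49.000000
Periods per year m = 1; per-period yield y/m = 0.043000
Number of cashflows N = 7
Cashflows (t years, CF_t, discount factor 1/(1+y/m)^(m*t), PV):
  t = 1.0000: CF_t = 49.000000, DF = 0.958773, PV = 46.979866
  t = 2.0000: CF_t = 49.000000, DF = 0.919245, PV = 45.043016
  t = 3.0000: CF_t = 49.000000, DF = 0.881347, PV = 43.186017
  t = 4.0000: CF_t = 49.000000, DF = 0.845012, PV = 41.405578
  t = 5.0000: CF_t = 49.000000, DF = 0.810174, PV = 39.698540
  t = 6.0000: CF_t = 49.000000, DF = 0.776773, PV = 38.061879
  t = 7.0000: CF_t = 1049.000000, DF = 0.744749, PV = 781.241543
Price P = sum_t PV_t = 1035.616440

Answer: Price = 1035.6164


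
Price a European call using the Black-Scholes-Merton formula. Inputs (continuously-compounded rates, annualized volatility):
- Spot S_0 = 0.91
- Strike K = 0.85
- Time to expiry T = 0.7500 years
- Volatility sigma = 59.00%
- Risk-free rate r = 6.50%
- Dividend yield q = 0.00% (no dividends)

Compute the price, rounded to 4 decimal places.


Answer: Price = 0.2280

Derivation:
d1 = (ln(S/K) + (r - q + 0.5*sigma^2) * T) / (sigma * sqrt(T)) = 0.48437877
d2 = d1 - sigma * sqrt(T) = -0.02657622
exp(-rT) = 0.95241920; exp(-qT) = 1.00000000
C = S_0 * exp(-qT) * N(d1) - K * exp(-rT) * N(d2)
N(d1) = 0.68594146; N(d2) = 0.48939887
C = 0.9100 * 1.00000000 * 0.68594146 - 0.8500 * 0.95241920 * 0.48939887 = 0.2280


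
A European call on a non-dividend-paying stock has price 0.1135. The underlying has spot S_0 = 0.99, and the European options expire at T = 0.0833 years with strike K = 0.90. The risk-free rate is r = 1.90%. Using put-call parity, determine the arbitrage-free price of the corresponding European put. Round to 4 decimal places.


Answer: Put price = 0.0221

Derivation:
Put-call parity: C - P = S_0 * exp(-qT) - K * exp(-rT).
S_0 * exp(-qT) = 0.9900 * 1.00000000 = 0.99000000
K * exp(-rT) = 0.9000 * 0.99841855 = 0.89857670
P = C - S*exp(-qT) + K*exp(-rT)
P = 0.1135 - 0.99000000 + 0.89857670 = 0.0221


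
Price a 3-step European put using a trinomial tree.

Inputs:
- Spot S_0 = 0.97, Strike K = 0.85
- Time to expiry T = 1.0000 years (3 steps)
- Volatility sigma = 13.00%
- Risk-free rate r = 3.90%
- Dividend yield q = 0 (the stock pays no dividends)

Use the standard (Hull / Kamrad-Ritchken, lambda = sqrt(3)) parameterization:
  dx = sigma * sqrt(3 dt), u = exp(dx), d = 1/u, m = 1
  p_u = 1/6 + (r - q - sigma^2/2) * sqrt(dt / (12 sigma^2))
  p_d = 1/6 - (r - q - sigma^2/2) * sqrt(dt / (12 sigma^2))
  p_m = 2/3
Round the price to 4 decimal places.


dt = T/N = 0.333333; dx = sigma*sqrt(3*dt) = 0.130000
u = exp(dx) = 1.138828; d = 1/u = 0.878095
p_u = 0.205833, p_m = 0.666667, p_d = 0.127500
Discount per step: exp(-r*dt) = 0.987084
Stock lattice S(k, j) with j the centered position index:
  k=0: S(0,+0) = 0.9700
  k=1: S(1,-1) = 0.8518; S(1,+0) = 0.9700; S(1,+1) = 1.1047
  k=2: S(2,-2) = 0.7479; S(2,-1) = 0.8518; S(2,+0) = 0.9700; S(2,+1) = 1.1047; S(2,+2) = 1.2580
  k=3: S(3,-3) = 0.6567; S(3,-2) = 0.7479; S(3,-1) = 0.8518; S(3,+0) = 0.9700; S(3,+1) = 1.1047; S(3,+2) = 1.2580; S(3,+3) = 1.4327
Terminal payoffs V(N, j) = max(K - S_T, 0):
  V(3,-3) = 0.193255; V(3,-2) = 0.102080; V(3,-1) = 0.000000; V(3,+0) = 0.000000; V(3,+1) = 0.000000; V(3,+2) = 0.000000; V(3,+3) = 0.000000
Backward induction: V(k, j) = exp(-r*dt) * [p_u * V(k+1, j+1) + p_m * V(k+1, j) + p_d * V(k+1, j-1)]
  V(2,-2) = exp(-r*dt) * [p_u*0.000000 + p_m*0.102080 + p_d*0.193255] = 0.091496
  V(2,-1) = exp(-r*dt) * [p_u*0.000000 + p_m*0.000000 + p_d*0.102080] = 0.012847
  V(2,+0) = exp(-r*dt) * [p_u*0.000000 + p_m*0.000000 + p_d*0.000000] = 0.000000
  V(2,+1) = exp(-r*dt) * [p_u*0.000000 + p_m*0.000000 + p_d*0.000000] = 0.000000
  V(2,+2) = exp(-r*dt) * [p_u*0.000000 + p_m*0.000000 + p_d*0.000000] = 0.000000
  V(1,-1) = exp(-r*dt) * [p_u*0.000000 + p_m*0.012847 + p_d*0.091496] = 0.019969
  V(1,+0) = exp(-r*dt) * [p_u*0.000000 + p_m*0.000000 + p_d*0.012847] = 0.001617
  V(1,+1) = exp(-r*dt) * [p_u*0.000000 + p_m*0.000000 + p_d*0.000000] = 0.000000
  V(0,+0) = exp(-r*dt) * [p_u*0.000000 + p_m*0.001617 + p_d*0.019969] = 0.003577

Answer: Price = V(0,0) = 0.0036


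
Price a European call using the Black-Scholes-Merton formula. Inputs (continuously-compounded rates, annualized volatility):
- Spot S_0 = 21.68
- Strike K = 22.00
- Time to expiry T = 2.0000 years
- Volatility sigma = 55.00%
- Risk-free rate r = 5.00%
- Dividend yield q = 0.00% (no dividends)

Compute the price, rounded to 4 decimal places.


d1 = (ln(S/K) + (r - q + 0.5*sigma^2) * T) / (sigma * sqrt(T)) = 0.49863592
d2 = d1 - sigma * sqrt(T) = -0.27918154
exp(-rT) = 0.90483742; exp(-qT) = 1.00000000
C = S_0 * exp(-qT) * N(d1) - K * exp(-rT) * N(d2)
N(d1) = 0.69098205; N(d2) = 0.39005275
C = 21.6800 * 1.00000000 * 0.69098205 - 22.0000 * 0.90483742 * 0.39005275 = 7.2159

Answer: Price = 7.2159


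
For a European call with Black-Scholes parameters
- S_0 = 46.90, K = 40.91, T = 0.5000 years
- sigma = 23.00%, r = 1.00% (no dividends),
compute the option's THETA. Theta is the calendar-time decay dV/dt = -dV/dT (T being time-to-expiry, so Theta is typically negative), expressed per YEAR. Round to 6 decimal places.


Answer: Theta = -2.253307

Derivation:
d1 = 0.9522462128; d2 = 0.7896116531
phi(d1) = 0.2535168578; exp(-qT) = 1.0000000000; exp(-rT) = 0.9950124792
Theta = -S*exp(-qT)*phi(d1)*sigma/(2*sqrt(T)) - r*K*exp(-rT)*N(d2) + q*S*exp(-qT)*N(d1)
N(d1) = 0.8295139355; N(d2) = 0.7851226997; sqrt(T) = 0.7071067812
Term 1 = -46.9000 * 1.0000000000 * 0.2535168578 * 0.2300 / (2 * 0.7071067812) = -1.9337152590
Term 2 = -0.0100 * 40.9100 * 0.9950124792 * 0.7851226997 = -0.3195917362
Term 3 = 0 (no dividend yield, q = 0)
Theta = -1.9337152590 + (-0.3195917362) + (0.0000000000) = -2.253307


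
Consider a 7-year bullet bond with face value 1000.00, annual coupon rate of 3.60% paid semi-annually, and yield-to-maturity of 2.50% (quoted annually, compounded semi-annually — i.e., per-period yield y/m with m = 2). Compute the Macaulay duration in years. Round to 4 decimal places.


Coupon per period c = face * coupon_rate / m = 18.000000
Periods per year m = 2; per-period yield y/m = 0.012500
Number of cashflows N = 14
Cashflows (t years, CF_t, discount factor 1/(1+y/m)^(m*t), PV):
  t = 0.5000: CF_t = 18.000000, DF = 0.987654, PV = 17.777778
  t = 1.0000: CF_t = 18.000000, DF = 0.975461, PV = 17.558299
  t = 1.5000: CF_t = 18.000000, DF = 0.963418, PV = 17.341530
  t = 2.0000: CF_t = 18.000000, DF = 0.951524, PV = 17.127437
  t = 2.5000: CF_t = 18.000000, DF = 0.939777, PV = 16.915987
  t = 3.0000: CF_t = 18.000000, DF = 0.928175, PV = 16.707148
  t = 3.5000: CF_t = 18.000000, DF = 0.916716, PV = 16.500887
  t = 4.0000: CF_t = 18.000000, DF = 0.905398, PV = 16.297172
  t = 4.5000: CF_t = 18.000000, DF = 0.894221, PV = 16.095972
  t = 5.0000: CF_t = 18.000000, DF = 0.883181, PV = 15.897257
  t = 5.5000: CF_t = 18.000000, DF = 0.872277, PV = 15.700994
  t = 6.0000: CF_t = 18.000000, DF = 0.861509, PV = 15.507155
  t = 6.5000: CF_t = 18.000000, DF = 0.850873, PV = 15.315708
  t = 7.0000: CF_t = 1018.000000, DF = 0.840368, PV = 855.494716
Price P = sum_t PV_t = 1070.238040
Macaulay numerator sum_t t * PV_t:
  t * PV_t at t = 0.5000: 8.888889
  t * PV_t at t = 1.0000: 17.558299
  t * PV_t at t = 1.5000: 26.012295
  t * PV_t at t = 2.0000: 34.254874
  t * PV_t at t = 2.5000: 42.289968
  t * PV_t at t = 3.0000: 50.121443
  t * PV_t at t = 3.5000: 57.753103
  t * PV_t at t = 4.0000: 65.188688
  t * PV_t at t = 4.5000: 72.431876
  t * PV_t at t = 5.0000: 79.486283
  t * PV_t at t = 5.5000: 86.355468
  t * PV_t at t = 6.0000: 93.042929
  t * PV_t at t = 6.5000: 99.552105
  t * PV_t at t = 7.0000: 5988.463014
Macaulay duration D = (sum_t t * PV_t) / P = 6721.399234 / 1070.238040 = 6.280284

Answer: Macaulay duration = 6.2803 years


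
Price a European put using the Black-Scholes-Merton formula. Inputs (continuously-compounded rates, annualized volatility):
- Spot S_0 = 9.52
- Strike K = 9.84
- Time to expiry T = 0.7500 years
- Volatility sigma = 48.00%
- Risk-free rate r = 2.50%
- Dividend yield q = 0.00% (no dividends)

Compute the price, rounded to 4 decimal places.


d1 = (ln(S/K) + (r - q + 0.5*sigma^2) * T) / (sigma * sqrt(T)) = 0.17341951
d2 = d1 - sigma * sqrt(T) = -0.24227268
exp(-rT) = 0.98142469; exp(-qT) = 1.00000000
P = K * exp(-rT) * N(-d2) - S_0 * exp(-qT) * N(-d1)
N(-d1) = 0.43116084; N(-d2) = 0.59571556
P = 9.8400 * 0.98142469 * 0.59571556 - 9.5200 * 1.00000000 * 0.43116084 = 1.6483

Answer: Price = 1.6483


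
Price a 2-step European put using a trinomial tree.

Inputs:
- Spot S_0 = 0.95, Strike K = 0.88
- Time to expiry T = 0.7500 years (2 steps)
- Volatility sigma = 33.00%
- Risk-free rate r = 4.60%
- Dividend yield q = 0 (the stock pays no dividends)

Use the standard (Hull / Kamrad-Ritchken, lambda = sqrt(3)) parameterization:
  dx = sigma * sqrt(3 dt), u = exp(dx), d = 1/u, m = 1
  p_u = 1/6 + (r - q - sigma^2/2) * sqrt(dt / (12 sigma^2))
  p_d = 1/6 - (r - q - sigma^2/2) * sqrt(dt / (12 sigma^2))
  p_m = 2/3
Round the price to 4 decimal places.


dt = T/N = 0.375000; dx = sigma*sqrt(3*dt) = 0.350018
u = exp(dx) = 1.419093; d = 1/u = 0.704676
p_u = 0.162140, p_m = 0.666667, p_d = 0.171193
Discount per step: exp(-r*dt) = 0.982898
Stock lattice S(k, j) with j the centered position index:
  k=0: S(0,+0) = 0.9500
  k=1: S(1,-1) = 0.6694; S(1,+0) = 0.9500; S(1,+1) = 1.3481
  k=2: S(2,-2) = 0.4717; S(2,-1) = 0.6694; S(2,+0) = 0.9500; S(2,+1) = 1.3481; S(2,+2) = 1.9131
Terminal payoffs V(N, j) = max(K - S_T, 0):
  V(2,-2) = 0.408261; V(2,-1) = 0.210558; V(2,+0) = 0.000000; V(2,+1) = 0.000000; V(2,+2) = 0.000000
Backward induction: V(k, j) = exp(-r*dt) * [p_u * V(k+1, j+1) + p_m * V(k+1, j) + p_d * V(k+1, j-1)]
  V(1,-1) = exp(-r*dt) * [p_u*0.000000 + p_m*0.210558 + p_d*0.408261] = 0.206668
  V(1,+0) = exp(-r*dt) * [p_u*0.000000 + p_m*0.000000 + p_d*0.210558] = 0.035430
  V(1,+1) = exp(-r*dt) * [p_u*0.000000 + p_m*0.000000 + p_d*0.000000] = 0.000000
  V(0,+0) = exp(-r*dt) * [p_u*0.000000 + p_m*0.035430 + p_d*0.206668] = 0.057991

Answer: Price = V(0,0) = 0.0580


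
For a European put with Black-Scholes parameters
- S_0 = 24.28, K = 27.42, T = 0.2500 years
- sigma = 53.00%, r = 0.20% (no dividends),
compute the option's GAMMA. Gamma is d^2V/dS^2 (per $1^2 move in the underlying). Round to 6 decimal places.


Answer: Gamma = 0.058822

Derivation:
d1 = -0.3245555017; d2 = -0.5895555017
phi(d1) = 0.3784744658; exp(-qT) = 1.0000000000; exp(-rT) = 0.9995001250
Gamma = exp(-qT) * phi(d1) / (S * sigma * sqrt(T)) = 1.0000000000 * 0.3784744658 / (24.2800 * 0.5300 * 0.5000000000) = 0.058822


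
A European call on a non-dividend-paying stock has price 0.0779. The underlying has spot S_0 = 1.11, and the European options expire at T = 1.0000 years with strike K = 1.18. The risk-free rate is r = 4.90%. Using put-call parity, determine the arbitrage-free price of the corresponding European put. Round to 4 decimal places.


Put-call parity: C - P = S_0 * exp(-qT) - K * exp(-rT).
S_0 * exp(-qT) = 1.1100 * 1.00000000 = 1.11000000
K * exp(-rT) = 1.1800 * 0.95218113 = 1.12357373
P = C - S*exp(-qT) + K*exp(-rT)
P = 0.0779 - 1.11000000 + 1.12357373 = 0.0915

Answer: Put price = 0.0915


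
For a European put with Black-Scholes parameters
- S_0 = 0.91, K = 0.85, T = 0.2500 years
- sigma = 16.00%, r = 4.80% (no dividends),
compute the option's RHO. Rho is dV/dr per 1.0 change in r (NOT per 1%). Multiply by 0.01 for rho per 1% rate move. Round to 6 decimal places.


d1 = 1.0426031253; d2 = 0.9626031253
phi(d1) = 0.2316681842; exp(-qT) = 1.0000000000; exp(-rT) = 0.9880717129
N(-d2) = 0.1678733643
Rho = -K*T*exp(-rT)*N(-d2) = -0.8500 * 0.2500 * 0.9880717129 * 0.1678733643 = -0.035248

Answer: Rho = -0.035248


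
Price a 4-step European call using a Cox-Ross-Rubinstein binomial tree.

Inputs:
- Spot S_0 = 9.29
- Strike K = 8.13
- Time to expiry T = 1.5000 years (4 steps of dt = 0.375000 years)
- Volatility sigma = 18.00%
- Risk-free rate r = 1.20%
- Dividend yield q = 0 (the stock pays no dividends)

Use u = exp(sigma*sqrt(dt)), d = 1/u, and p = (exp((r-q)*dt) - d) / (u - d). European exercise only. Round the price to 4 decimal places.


Answer: Price = V(0,0) = 1.6160

Derivation:
dt = T/N = 0.375000
u = exp(sigma*sqrt(dt)) = 1.116532; d = 1/u = 0.895631
p = (exp((r-q)*dt) - d) / (u - d) = 0.492888
Discount per step: exp(-r*dt) = 0.995510
Stock lattice S(k, i) with i counting down-moves:
  k=0: S(0,0) = 9.2900
  k=1: S(1,0) = 10.3726; S(1,1) = 8.3204
  k=2: S(2,0) = 11.5813; S(2,1) = 9.2900; S(2,2) = 7.4520
  k=3: S(3,0) = 12.9309; S(3,1) = 10.3726; S(3,2) = 8.3204; S(3,3) = 6.6743
  k=4: S(4,0) = 14.4378; S(4,1) = 11.5813; S(4,2) = 9.2900; S(4,3) = 7.4520; S(4,4) = 5.9777
Terminal payoffs V(N, i) = max(S_T - K, 0):
  V(4,0) = 6.307756; V(4,1) = 3.451310; V(4,2) = 1.160000; V(4,3) = 0.000000; V(4,4) = 0.000000
Backward induction: V(k, i) = exp(-r*dt) * [p * V(k+1, i) + (1-p) * V(k+1, i+1)].
  V(3,0) = exp(-r*dt) * [p*6.307756 + (1-p)*3.451310] = 4.837401
  V(3,1) = exp(-r*dt) * [p*3.451310 + (1-p)*1.160000] = 2.279081
  V(3,2) = exp(-r*dt) * [p*1.160000 + (1-p)*0.000000] = 0.569183
  V(3,3) = exp(-r*dt) * [p*0.000000 + (1-p)*0.000000] = 0.000000
  V(2,0) = exp(-r*dt) * [p*4.837401 + (1-p)*2.279081] = 3.524152
  V(2,1) = exp(-r*dt) * [p*2.279081 + (1-p)*0.569183] = 1.405632
  V(2,2) = exp(-r*dt) * [p*0.569183 + (1-p)*0.000000] = 0.279284
  V(1,0) = exp(-r*dt) * [p*3.524152 + (1-p)*1.405632] = 2.438826
  V(1,1) = exp(-r*dt) * [p*1.405632 + (1-p)*0.279284] = 0.830701
  V(0,0) = exp(-r*dt) * [p*2.438826 + (1-p)*0.830701] = 1.616038


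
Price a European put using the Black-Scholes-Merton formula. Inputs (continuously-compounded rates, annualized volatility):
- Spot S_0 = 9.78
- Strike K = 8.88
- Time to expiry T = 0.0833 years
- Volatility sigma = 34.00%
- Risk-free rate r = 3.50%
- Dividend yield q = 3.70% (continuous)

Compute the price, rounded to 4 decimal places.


d1 = (ln(S/K) + (r - q + 0.5*sigma^2) * T) / (sigma * sqrt(T)) = 1.03114395
d2 = d1 - sigma * sqrt(T) = 0.93301404
exp(-rT) = 0.99708875; exp(-qT) = 0.99692264
P = K * exp(-rT) * N(-d2) - S_0 * exp(-qT) * N(-d1)
N(-d1) = 0.15123666; N(-d2) = 0.17540636
P = 8.8800 * 0.99708875 * 0.17540636 - 9.7800 * 0.99692264 * 0.15123666 = 0.0785

Answer: Price = 0.0785


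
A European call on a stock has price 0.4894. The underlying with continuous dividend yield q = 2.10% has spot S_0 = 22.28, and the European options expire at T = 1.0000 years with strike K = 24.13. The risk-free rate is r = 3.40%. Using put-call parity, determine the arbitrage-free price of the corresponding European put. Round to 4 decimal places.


Put-call parity: C - P = S_0 * exp(-qT) - K * exp(-rT).
S_0 * exp(-qT) = 22.2800 * 0.97921896 = 21.81699853
K * exp(-rT) = 24.1300 * 0.96657150 = 23.32337041
P = C - S*exp(-qT) + K*exp(-rT)
P = 0.4894 - 21.81699853 + 23.32337041 = 1.9958

Answer: Put price = 1.9958


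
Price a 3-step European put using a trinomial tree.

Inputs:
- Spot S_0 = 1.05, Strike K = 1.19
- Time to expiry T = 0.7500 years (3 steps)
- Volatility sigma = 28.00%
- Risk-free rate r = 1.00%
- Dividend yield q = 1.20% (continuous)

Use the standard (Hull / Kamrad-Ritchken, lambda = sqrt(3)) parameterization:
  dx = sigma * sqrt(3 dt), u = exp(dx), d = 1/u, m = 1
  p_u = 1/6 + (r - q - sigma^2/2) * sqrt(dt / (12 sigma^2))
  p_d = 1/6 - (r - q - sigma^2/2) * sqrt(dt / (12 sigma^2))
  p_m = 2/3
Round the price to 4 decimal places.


Answer: Price = V(0,0) = 0.1956

Derivation:
dt = T/N = 0.250000; dx = sigma*sqrt(3*dt) = 0.242487
u = exp(dx) = 1.274415; d = 1/u = 0.784674
p_u = 0.145428, p_m = 0.666667, p_d = 0.187905
Discount per step: exp(-r*dt) = 0.997503
Stock lattice S(k, j) with j the centered position index:
  k=0: S(0,+0) = 1.0500
  k=1: S(1,-1) = 0.8239; S(1,+0) = 1.0500; S(1,+1) = 1.3381
  k=2: S(2,-2) = 0.6465; S(2,-1) = 0.8239; S(2,+0) = 1.0500; S(2,+1) = 1.3381; S(2,+2) = 1.7053
  k=3: S(3,-3) = 0.5073; S(3,-2) = 0.6465; S(3,-1) = 0.8239; S(3,+0) = 1.0500; S(3,+1) = 1.3381; S(3,+2) = 1.7053; S(3,+3) = 2.1733
Terminal payoffs V(N, j) = max(K - S_T, 0):
  V(3,-3) = 0.682709; V(3,-2) = 0.543501; V(3,-1) = 0.366092; V(3,+0) = 0.140000; V(3,+1) = 0.000000; V(3,+2) = 0.000000; V(3,+3) = 0.000000
Backward induction: V(k, j) = exp(-r*dt) * [p_u * V(k+1, j+1) + p_m * V(k+1, j) + p_d * V(k+1, j-1)]
  V(2,-2) = exp(-r*dt) * [p_u*0.366092 + p_m*0.543501 + p_d*0.682709] = 0.542501
  V(2,-1) = exp(-r*dt) * [p_u*0.140000 + p_m*0.366092 + p_d*0.543501] = 0.365633
  V(2,+0) = exp(-r*dt) * [p_u*0.000000 + p_m*0.140000 + p_d*0.366092] = 0.161719
  V(2,+1) = exp(-r*dt) * [p_u*0.000000 + p_m*0.000000 + p_d*0.140000] = 0.026241
  V(2,+2) = exp(-r*dt) * [p_u*0.000000 + p_m*0.000000 + p_d*0.000000] = 0.000000
  V(1,-1) = exp(-r*dt) * [p_u*0.161719 + p_m*0.365633 + p_d*0.542501] = 0.368291
  V(1,+0) = exp(-r*dt) * [p_u*0.026241 + p_m*0.161719 + p_d*0.365633] = 0.179883
  V(1,+1) = exp(-r*dt) * [p_u*0.000000 + p_m*0.026241 + p_d*0.161719] = 0.047762
  V(0,+0) = exp(-r*dt) * [p_u*0.047762 + p_m*0.179883 + p_d*0.368291] = 0.195582


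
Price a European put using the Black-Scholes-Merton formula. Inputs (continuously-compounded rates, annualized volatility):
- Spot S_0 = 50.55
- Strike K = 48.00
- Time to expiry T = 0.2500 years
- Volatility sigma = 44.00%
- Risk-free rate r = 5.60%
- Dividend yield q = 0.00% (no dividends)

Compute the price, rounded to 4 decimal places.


d1 = (ln(S/K) + (r - q + 0.5*sigma^2) * T) / (sigma * sqrt(T)) = 0.40891788
d2 = d1 - sigma * sqrt(T) = 0.18891788
exp(-rT) = 0.98609754; exp(-qT) = 1.00000000
P = K * exp(-rT) * N(-d2) - S_0 * exp(-qT) * N(-d1)
N(-d1) = 0.34129996; N(-d2) = 0.42507859
P = 48.0000 * 0.98609754 * 0.42507859 - 50.5500 * 1.00000000 * 0.34129996 = 2.8674

Answer: Price = 2.8674


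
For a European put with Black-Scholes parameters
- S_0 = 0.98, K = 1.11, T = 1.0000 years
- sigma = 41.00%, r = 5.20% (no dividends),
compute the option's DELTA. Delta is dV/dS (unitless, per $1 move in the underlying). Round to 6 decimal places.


d1 = 0.0280177497; d2 = -0.3819822503
phi(d1) = 0.3987857274; exp(-qT) = 1.0000000000; exp(-rT) = 0.9493288668
N(-d1) = 0.4888239973
Delta = -exp(-qT) * N(-d1) = -1.0000000000 * 0.4888239973 = -0.488824

Answer: Delta = -0.488824


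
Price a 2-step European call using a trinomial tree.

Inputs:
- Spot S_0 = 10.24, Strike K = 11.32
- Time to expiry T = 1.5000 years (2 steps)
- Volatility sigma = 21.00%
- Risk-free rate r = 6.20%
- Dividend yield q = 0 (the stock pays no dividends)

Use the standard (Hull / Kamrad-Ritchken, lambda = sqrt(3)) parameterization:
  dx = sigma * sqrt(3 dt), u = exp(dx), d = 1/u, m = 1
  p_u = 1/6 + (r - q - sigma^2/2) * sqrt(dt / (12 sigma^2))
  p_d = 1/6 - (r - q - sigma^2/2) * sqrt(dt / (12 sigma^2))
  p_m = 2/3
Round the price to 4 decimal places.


Answer: Price = V(0,0) = 1.0363

Derivation:
dt = T/N = 0.750000; dx = sigma*sqrt(3*dt) = 0.315000
u = exp(dx) = 1.370259; d = 1/u = 0.729789
p_u = 0.214226, p_m = 0.666667, p_d = 0.119107
Discount per step: exp(-r*dt) = 0.954565
Stock lattice S(k, j) with j the centered position index:
  k=0: S(0,+0) = 10.2400
  k=1: S(1,-1) = 7.4730; S(1,+0) = 10.2400; S(1,+1) = 14.0315
  k=2: S(2,-2) = 5.4537; S(2,-1) = 7.4730; S(2,+0) = 10.2400; S(2,+1) = 14.0315; S(2,+2) = 19.2267
Terminal payoffs V(N, j) = max(S_T - K, 0):
  V(2,-2) = 0.000000; V(2,-1) = 0.000000; V(2,+0) = 0.000000; V(2,+1) = 2.711455; V(2,+2) = 7.906732
Backward induction: V(k, j) = exp(-r*dt) * [p_u * V(k+1, j+1) + p_m * V(k+1, j) + p_d * V(k+1, j-1)]
  V(1,-1) = exp(-r*dt) * [p_u*0.000000 + p_m*0.000000 + p_d*0.000000] = 0.000000
  V(1,+0) = exp(-r*dt) * [p_u*2.711455 + p_m*0.000000 + p_d*0.000000] = 0.554473
  V(1,+1) = exp(-r*dt) * [p_u*7.906732 + p_m*2.711455 + p_d*0.000000] = 3.342375
  V(0,+0) = exp(-r*dt) * [p_u*3.342375 + p_m*0.554473 + p_d*0.000000] = 1.036345


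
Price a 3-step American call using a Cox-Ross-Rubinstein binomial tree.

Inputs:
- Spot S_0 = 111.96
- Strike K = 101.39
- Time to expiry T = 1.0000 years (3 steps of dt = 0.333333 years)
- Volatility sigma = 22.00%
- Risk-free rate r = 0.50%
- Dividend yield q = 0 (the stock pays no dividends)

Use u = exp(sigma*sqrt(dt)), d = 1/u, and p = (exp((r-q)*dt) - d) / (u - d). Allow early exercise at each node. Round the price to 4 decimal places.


dt = T/N = 0.333333
u = exp(sigma*sqrt(dt)) = 1.135436; d = 1/u = 0.880719
p = (exp((r-q)*dt) - d) / (u - d) = 0.474837
Discount per step: exp(-r*dt) = 0.998335
Stock lattice S(k, i) with i counting down-moves:
  k=0: S(0,0) = 111.9600
  k=1: S(1,0) = 127.1235; S(1,1) = 98.6053
  k=2: S(2,0) = 144.3406; S(2,1) = 111.9600; S(2,2) = 86.8435
  k=3: S(3,0) = 163.8896; S(3,1) = 127.1235; S(3,2) = 98.6053; S(3,3) = 76.4847
Terminal payoffs V(N, i) = max(S_T - K, 0):
  V(3,0) = 62.499569; V(3,1) = 25.733458; V(3,2) = 0.000000; V(3,3) = 0.000000
Backward induction: V(k, i) = exp(-r*dt) * [p * V(k+1, i) + (1-p) * V(k+1, i+1)]; then take max(V_cont, immediate exercise) for American.
  V(2,0) = exp(-r*dt) * [p*62.499569 + (1-p)*25.733458] = 43.119442; exercise = 42.950600; V(2,0) = max -> 43.119442
  V(2,1) = exp(-r*dt) * [p*25.733458 + (1-p)*0.000000] = 12.198850; exercise = 10.570000; V(2,1) = max -> 12.198850
  V(2,2) = exp(-r*dt) * [p*0.000000 + (1-p)*0.000000] = 0.000000; exercise = 0.000000; V(2,2) = max -> 0.000000
  V(1,0) = exp(-r*dt) * [p*43.119442 + (1-p)*12.198850] = 26.836327; exercise = 25.733458; V(1,0) = max -> 26.836327
  V(1,1) = exp(-r*dt) * [p*12.198850 + (1-p)*0.000000] = 5.782819; exercise = 0.000000; V(1,1) = max -> 5.782819
  V(0,0) = exp(-r*dt) * [p*26.836327 + (1-p)*5.782819] = 15.753526; exercise = 10.570000; V(0,0) = max -> 15.753526

Answer: Price = V(0,0) = 15.7535


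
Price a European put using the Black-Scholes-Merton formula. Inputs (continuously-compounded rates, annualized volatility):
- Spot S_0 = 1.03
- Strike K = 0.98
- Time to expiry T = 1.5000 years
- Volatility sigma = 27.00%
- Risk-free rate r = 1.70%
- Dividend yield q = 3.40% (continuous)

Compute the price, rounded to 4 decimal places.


Answer: Price = 0.1156

Derivation:
d1 = (ln(S/K) + (r - q + 0.5*sigma^2) * T) / (sigma * sqrt(T)) = 0.23870885
d2 = d1 - sigma * sqrt(T) = -0.09197226
exp(-rT) = 0.97482238; exp(-qT) = 0.95027867
P = K * exp(-rT) * N(-d2) - S_0 * exp(-qT) * N(-d1)
N(-d1) = 0.40566568; N(-d2) = 0.53663996
P = 0.9800 * 0.97482238 * 0.53663996 - 1.0300 * 0.95027867 * 0.40566568 = 0.1156


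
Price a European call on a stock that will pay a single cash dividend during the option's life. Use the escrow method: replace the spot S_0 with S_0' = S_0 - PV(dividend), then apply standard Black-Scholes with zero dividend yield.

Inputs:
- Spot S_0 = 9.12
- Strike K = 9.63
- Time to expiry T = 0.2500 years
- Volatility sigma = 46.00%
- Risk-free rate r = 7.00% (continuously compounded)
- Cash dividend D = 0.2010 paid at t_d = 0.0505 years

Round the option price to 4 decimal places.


Answer: Price = 0.5974

Derivation:
PV(D) = D * exp(-r * t_d) = 0.2010 * 0.99647124 = 0.20029072
S_0' = S_0 - PV(D) = 9.1200 - 0.20029072 = 8.91970928
d1 = (ln(S_0'/K) + (r + sigma^2/2)*T) / (sigma*sqrt(T)) = -0.14204292
d2 = d1 - sigma*sqrt(T) = -0.37204292
exp(-rT) = 0.98265224
N(d1) = 0.44352305; N(d2) = 0.35493045
C = S_0' * N(d1) - K * exp(-rT) * N(d2) = 8.91970928 * 0.44352305 - 9.6300 * 0.98265224 * 0.35493045 = 0.5974


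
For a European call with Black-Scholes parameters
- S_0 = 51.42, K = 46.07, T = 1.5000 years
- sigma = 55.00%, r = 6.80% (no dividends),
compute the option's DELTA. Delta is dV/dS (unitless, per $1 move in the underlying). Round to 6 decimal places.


Answer: Delta = 0.742582

Derivation:
d1 = 0.6513270762; d2 = -0.0222826031
phi(d1) = 0.3226935998; exp(-qT) = 1.0000000000; exp(-rT) = 0.9030295517
N(d1) = 0.7425823132
Delta = exp(-qT) * N(d1) = 1.0000000000 * 0.7425823132 = 0.742582


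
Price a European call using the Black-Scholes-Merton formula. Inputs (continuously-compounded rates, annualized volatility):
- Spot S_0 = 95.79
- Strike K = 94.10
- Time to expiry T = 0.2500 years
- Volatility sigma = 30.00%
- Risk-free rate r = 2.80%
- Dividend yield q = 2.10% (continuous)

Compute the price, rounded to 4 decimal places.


d1 = (ln(S/K) + (r - q + 0.5*sigma^2) * T) / (sigma * sqrt(T)) = 0.20533499
d2 = d1 - sigma * sqrt(T) = 0.05533499
exp(-rT) = 0.99302444; exp(-qT) = 0.99476376
C = S_0 * exp(-qT) * N(d1) - K * exp(-rT) * N(d2)
N(d1) = 0.58134480; N(d2) = 0.52206421
C = 95.7900 * 0.99476376 * 0.58134480 - 94.1000 * 0.99302444 * 0.52206421 = 6.6119

Answer: Price = 6.6119


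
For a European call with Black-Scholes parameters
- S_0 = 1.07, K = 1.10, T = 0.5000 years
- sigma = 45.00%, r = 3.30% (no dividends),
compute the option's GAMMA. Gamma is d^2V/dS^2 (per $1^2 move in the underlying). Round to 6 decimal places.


Answer: Gamma = 1.162752

Derivation:
d1 = 0.1240531439; d2 = -0.1941449077
phi(d1) = 0.3958843624; exp(-qT) = 1.0000000000; exp(-rT) = 0.9836353794
Gamma = exp(-qT) * phi(d1) / (S * sigma * sqrt(T)) = 1.0000000000 * 0.3958843624 / (1.0700 * 0.4500 * 0.7071067812) = 1.162752


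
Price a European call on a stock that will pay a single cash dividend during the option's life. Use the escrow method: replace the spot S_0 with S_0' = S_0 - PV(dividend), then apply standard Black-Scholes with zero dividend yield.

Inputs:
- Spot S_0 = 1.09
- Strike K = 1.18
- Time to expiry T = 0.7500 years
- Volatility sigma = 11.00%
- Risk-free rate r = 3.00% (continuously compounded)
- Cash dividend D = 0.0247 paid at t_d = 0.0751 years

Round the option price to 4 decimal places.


Answer: Price = 0.0119

Derivation:
PV(D) = D * exp(-r * t_d) = 0.0247 * 0.99774954 = 0.02464441
S_0' = S_0 - PV(D) = 1.0900 - 0.02464441 = 1.06535559
d1 = (ln(S_0'/K) + (r + sigma^2/2)*T) / (sigma*sqrt(T)) = -0.78906263
d2 = d1 - sigma*sqrt(T) = -0.88432542
exp(-rT) = 0.97775124
N(d1) = 0.21503770; N(d2) = 0.18826028
C = S_0' * N(d1) - K * exp(-rT) * N(d2) = 1.06535559 * 0.21503770 - 1.1800 * 0.97775124 * 0.18826028 = 0.0119
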